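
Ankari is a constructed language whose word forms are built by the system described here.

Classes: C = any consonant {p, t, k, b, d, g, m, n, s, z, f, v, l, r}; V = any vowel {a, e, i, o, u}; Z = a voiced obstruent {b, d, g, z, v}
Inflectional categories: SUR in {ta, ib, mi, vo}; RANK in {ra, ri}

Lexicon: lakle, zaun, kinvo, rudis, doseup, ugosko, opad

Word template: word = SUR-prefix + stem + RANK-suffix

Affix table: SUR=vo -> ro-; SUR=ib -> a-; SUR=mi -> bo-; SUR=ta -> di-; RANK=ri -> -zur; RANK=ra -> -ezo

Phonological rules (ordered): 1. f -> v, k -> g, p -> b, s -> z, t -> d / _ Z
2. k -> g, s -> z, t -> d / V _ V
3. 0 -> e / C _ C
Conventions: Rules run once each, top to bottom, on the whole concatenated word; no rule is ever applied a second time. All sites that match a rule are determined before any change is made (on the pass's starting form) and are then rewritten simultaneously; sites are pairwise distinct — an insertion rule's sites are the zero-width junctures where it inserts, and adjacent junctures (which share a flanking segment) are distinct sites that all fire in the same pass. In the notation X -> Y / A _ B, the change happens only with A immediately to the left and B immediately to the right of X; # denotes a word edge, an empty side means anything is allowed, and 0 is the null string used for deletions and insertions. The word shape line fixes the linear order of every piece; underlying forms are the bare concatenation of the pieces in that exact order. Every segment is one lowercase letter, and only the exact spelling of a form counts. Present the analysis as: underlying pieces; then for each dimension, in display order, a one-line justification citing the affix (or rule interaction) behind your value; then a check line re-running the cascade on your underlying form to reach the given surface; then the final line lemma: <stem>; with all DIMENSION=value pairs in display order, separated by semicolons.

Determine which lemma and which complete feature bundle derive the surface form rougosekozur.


underlying: ro-ugosko-zur
SUR=vo - signalled by the affix ro-
RANK=ri - signalled by the affix -zur
check: rougoskozur -> rougoskozur -> rougoskozur -> rougosekozur
lemma: ugosko; SUR=vo; RANK=ri


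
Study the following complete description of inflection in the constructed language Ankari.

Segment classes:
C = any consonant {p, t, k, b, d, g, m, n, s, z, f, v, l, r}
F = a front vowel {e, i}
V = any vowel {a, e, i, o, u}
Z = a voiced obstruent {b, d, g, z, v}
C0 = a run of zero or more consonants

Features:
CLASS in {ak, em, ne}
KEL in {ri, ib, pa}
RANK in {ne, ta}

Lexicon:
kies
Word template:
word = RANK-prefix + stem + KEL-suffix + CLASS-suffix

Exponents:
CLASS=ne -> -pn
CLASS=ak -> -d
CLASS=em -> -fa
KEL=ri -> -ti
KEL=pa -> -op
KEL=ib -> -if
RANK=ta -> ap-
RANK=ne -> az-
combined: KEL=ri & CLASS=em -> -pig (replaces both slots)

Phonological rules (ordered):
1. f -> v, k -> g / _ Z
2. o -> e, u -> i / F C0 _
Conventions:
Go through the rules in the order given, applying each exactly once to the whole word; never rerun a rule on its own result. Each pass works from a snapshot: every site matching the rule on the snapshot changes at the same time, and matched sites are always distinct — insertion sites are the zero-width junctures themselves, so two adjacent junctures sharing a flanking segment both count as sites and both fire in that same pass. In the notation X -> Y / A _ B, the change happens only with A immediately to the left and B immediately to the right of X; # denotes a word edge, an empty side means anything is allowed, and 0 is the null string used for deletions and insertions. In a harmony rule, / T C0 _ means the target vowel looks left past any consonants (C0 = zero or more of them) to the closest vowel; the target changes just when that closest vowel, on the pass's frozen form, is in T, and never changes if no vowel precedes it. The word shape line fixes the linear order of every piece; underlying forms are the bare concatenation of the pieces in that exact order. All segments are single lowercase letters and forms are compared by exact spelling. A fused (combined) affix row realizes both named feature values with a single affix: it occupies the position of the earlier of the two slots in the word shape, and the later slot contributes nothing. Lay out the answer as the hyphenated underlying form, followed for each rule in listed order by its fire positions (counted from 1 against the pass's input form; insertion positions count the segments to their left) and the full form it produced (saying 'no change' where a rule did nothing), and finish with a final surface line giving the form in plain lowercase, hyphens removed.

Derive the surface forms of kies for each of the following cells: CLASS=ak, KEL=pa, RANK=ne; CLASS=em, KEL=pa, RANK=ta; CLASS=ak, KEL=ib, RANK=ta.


cell CLASS=ak, KEL=pa, RANK=ne:
underlying: az-kies-op-d
1. f -> v, k -> g / _ Z: no change
2. o -> e, u -> i / F C0 _: fires at position(s) 7: azkiesepd
surface: azkiesepd

cell CLASS=em, KEL=pa, RANK=ta:
underlying: ap-kies-op-fa
1. f -> v, k -> g / _ Z: no change
2. o -> e, u -> i / F C0 _: fires at position(s) 7: apkiesepfa
surface: apkiesepfa

cell CLASS=ak, KEL=ib, RANK=ta:
underlying: ap-kies-if-d
1. f -> v, k -> g / _ Z: fires at position(s) 8: apkiesivd
2. o -> e, u -> i / F C0 _: no change
surface: apkiesivd


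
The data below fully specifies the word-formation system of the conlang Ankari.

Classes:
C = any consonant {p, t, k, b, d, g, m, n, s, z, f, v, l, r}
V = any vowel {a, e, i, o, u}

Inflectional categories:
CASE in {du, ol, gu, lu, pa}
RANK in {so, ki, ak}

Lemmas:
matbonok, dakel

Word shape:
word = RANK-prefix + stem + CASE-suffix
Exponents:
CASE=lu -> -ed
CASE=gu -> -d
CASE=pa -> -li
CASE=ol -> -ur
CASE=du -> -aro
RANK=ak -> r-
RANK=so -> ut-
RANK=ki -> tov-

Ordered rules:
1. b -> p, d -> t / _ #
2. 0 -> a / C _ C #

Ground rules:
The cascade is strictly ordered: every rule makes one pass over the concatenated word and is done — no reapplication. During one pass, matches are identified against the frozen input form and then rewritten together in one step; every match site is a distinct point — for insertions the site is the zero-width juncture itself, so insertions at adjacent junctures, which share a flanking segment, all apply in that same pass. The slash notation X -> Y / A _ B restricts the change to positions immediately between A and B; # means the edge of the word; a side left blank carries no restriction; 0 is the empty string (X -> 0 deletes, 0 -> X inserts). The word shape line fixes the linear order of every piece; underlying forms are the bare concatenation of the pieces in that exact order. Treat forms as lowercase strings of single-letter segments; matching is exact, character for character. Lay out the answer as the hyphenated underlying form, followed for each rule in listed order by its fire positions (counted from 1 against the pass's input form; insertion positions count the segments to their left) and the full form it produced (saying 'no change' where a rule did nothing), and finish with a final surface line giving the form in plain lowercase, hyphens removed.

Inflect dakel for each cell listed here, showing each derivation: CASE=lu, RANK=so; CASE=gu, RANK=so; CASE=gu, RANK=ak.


cell CASE=lu, RANK=so:
underlying: ut-dakel-ed
1. b -> p, d -> t / _ #: fires at position(s) 9: utdakelet
2. 0 -> a / C _ C #: no change
surface: utdakelet

cell CASE=gu, RANK=so:
underlying: ut-dakel-d
1. b -> p, d -> t / _ #: fires at position(s) 8: utdakelt
2. 0 -> a / C _ C #: inserts after position(s) 7: utdakelat
surface: utdakelat

cell CASE=gu, RANK=ak:
underlying: r-dakel-d
1. b -> p, d -> t / _ #: fires at position(s) 7: rdakelt
2. 0 -> a / C _ C #: inserts after position(s) 6: rdakelat
surface: rdakelat


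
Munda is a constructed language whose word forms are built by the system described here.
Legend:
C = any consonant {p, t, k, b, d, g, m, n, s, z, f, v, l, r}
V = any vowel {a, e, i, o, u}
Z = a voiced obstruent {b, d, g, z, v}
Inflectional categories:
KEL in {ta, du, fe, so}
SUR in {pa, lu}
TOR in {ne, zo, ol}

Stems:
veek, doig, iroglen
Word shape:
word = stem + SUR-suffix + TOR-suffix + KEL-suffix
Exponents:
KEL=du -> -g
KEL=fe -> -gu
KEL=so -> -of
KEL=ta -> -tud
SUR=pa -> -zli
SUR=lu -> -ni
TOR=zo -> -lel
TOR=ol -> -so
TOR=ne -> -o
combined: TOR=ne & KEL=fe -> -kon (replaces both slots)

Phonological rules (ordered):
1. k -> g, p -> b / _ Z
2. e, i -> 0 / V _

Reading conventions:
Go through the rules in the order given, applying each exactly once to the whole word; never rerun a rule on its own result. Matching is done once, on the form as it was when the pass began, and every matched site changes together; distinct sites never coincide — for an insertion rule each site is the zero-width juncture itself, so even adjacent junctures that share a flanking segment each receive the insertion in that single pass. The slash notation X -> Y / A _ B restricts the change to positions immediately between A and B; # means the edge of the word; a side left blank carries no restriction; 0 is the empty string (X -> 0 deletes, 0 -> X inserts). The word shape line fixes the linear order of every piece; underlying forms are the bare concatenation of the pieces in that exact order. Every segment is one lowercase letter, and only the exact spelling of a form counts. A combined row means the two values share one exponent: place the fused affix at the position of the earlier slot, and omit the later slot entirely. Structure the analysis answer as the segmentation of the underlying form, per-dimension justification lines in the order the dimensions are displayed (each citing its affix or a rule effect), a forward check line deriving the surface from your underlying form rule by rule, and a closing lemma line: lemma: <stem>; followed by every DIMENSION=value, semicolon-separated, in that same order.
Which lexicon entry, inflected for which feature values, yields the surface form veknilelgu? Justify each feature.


underlying: veek-ni-lel-gu
KEL=fe - signalled by the affix -gu
SUR=lu - signalled by the affix -ni
TOR=zo - signalled by the affix -lel
check: veeknilelgu -> veeknilelgu -> veknilelgu
lemma: veek; KEL=fe; SUR=lu; TOR=zo


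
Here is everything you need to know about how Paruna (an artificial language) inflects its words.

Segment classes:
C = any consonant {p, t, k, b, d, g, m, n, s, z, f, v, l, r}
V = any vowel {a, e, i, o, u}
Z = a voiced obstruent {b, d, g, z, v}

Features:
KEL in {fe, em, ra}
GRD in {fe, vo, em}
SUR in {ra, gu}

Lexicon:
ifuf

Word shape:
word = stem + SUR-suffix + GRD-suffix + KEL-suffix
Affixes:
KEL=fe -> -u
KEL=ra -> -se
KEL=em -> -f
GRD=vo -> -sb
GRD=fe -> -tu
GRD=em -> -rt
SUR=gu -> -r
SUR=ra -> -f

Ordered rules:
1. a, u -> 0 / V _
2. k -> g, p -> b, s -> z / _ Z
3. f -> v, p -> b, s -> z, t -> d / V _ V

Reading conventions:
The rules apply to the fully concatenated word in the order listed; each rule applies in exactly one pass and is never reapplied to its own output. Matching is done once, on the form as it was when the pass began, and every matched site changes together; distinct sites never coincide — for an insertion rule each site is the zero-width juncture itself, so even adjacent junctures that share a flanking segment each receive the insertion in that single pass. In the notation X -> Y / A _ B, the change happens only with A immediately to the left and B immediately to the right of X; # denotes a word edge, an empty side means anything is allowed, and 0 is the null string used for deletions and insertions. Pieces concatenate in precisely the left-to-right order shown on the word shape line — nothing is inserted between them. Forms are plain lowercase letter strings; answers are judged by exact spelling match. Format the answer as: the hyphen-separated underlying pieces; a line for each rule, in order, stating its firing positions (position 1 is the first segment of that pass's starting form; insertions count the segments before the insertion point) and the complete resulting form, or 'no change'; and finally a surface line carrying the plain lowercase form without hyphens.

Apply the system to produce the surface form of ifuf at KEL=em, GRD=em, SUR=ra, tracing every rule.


underlying: ifuf-f-rt-f
1. a, u -> 0 / V _: no change
2. k -> g, p -> b, s -> z / _ Z: no change
3. f -> v, p -> b, s -> z, t -> d / V _ V: fires at position(s) 2: ivuffrtf
surface: ivuffrtf


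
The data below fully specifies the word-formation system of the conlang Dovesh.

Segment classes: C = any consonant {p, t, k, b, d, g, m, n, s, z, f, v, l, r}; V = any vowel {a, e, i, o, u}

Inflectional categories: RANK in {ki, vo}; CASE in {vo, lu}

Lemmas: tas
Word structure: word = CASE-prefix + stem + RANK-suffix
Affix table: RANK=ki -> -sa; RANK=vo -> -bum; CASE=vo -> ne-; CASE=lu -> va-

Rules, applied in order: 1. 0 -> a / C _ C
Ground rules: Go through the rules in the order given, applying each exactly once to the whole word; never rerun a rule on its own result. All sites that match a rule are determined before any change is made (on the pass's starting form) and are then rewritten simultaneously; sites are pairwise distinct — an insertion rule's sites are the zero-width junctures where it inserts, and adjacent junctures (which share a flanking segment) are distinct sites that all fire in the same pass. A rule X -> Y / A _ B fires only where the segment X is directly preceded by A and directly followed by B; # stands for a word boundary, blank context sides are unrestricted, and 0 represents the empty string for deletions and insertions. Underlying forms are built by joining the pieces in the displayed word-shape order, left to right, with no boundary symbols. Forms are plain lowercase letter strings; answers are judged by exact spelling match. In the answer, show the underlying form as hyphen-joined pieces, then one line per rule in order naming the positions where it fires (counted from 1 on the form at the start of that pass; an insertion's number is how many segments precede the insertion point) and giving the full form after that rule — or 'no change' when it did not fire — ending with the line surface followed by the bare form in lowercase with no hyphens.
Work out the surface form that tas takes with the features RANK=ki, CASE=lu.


underlying: va-tas-sa
1. 0 -> a / C _ C: inserts after position(s) 5: vatasasa
surface: vatasasa


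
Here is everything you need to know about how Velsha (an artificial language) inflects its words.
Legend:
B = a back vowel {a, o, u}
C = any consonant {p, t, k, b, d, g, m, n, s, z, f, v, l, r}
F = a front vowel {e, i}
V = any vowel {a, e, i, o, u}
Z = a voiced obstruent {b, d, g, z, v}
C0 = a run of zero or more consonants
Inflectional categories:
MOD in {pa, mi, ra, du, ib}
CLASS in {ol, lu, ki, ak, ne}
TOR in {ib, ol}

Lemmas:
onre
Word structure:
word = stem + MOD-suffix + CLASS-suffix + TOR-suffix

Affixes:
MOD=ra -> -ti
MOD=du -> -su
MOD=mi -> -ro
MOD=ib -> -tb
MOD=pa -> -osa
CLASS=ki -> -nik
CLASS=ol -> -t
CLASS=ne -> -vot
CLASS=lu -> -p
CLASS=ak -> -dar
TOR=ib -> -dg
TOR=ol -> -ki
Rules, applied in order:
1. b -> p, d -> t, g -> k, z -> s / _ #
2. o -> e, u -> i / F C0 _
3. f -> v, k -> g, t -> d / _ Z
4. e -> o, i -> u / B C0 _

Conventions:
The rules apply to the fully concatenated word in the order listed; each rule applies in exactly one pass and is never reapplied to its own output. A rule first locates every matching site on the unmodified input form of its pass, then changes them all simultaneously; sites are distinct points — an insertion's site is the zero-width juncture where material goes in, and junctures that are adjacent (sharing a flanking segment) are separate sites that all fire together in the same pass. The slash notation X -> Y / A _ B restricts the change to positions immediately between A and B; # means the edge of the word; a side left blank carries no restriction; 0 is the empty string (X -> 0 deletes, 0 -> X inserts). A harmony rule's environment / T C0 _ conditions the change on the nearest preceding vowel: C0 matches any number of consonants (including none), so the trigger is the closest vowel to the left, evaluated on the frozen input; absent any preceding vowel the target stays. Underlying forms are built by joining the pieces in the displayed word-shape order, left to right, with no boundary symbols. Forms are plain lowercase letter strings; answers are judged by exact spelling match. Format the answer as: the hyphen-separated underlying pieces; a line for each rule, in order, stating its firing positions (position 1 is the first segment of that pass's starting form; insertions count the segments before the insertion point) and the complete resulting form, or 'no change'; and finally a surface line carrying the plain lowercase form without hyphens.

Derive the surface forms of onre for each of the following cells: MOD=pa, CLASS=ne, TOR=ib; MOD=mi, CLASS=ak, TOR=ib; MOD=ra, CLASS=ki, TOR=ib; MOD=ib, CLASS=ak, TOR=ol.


cell MOD=pa, CLASS=ne, TOR=ib:
underlying: onre-osa-vot-dg
1. b -> p, d -> t, g -> k, z -> s / _ #: fires at position(s) 12: onreosavotdk
2. o -> e, u -> i / F C0 _: fires at position(s) 5: onreesavotdk
3. f -> v, k -> g, t -> d / _ Z: fires at position(s) 10: onreesavoddk
4. e -> o, i -> u / B C0 _: fires at position(s) 4: onroesavoddk
surface: onroesavoddk

cell MOD=mi, CLASS=ak, TOR=ib:
underlying: onre-ro-dar-dg
1. b -> p, d -> t, g -> k, z -> s / _ #: fires at position(s) 11: onrerodardk
2. o -> e, u -> i / F C0 _: fires at position(s) 6: onreredardk
3. f -> v, k -> g, t -> d / _ Z: no change
4. e -> o, i -> u / B C0 _: fires at position(s) 4: onroredardk
surface: onroredardk

cell MOD=ra, CLASS=ki, TOR=ib:
underlying: onre-ti-nik-dg
1. b -> p, d -> t, g -> k, z -> s / _ #: fires at position(s) 11: onretinikdk
2. o -> e, u -> i / F C0 _: no change
3. f -> v, k -> g, t -> d / _ Z: fires at position(s) 9: onretinigdk
4. e -> o, i -> u / B C0 _: fires at position(s) 4: onrotinigdk
surface: onrotinigdk

cell MOD=ib, CLASS=ak, TOR=ol:
underlying: onre-tb-dar-ki
1. b -> p, d -> t, g -> k, z -> s / _ #: no change
2. o -> e, u -> i / F C0 _: no change
3. f -> v, k -> g, t -> d / _ Z: fires at position(s) 5: onredbdarki
4. e -> o, i -> u / B C0 _: fires at position(s) 4, 11: onrodbdarku
surface: onrodbdarku


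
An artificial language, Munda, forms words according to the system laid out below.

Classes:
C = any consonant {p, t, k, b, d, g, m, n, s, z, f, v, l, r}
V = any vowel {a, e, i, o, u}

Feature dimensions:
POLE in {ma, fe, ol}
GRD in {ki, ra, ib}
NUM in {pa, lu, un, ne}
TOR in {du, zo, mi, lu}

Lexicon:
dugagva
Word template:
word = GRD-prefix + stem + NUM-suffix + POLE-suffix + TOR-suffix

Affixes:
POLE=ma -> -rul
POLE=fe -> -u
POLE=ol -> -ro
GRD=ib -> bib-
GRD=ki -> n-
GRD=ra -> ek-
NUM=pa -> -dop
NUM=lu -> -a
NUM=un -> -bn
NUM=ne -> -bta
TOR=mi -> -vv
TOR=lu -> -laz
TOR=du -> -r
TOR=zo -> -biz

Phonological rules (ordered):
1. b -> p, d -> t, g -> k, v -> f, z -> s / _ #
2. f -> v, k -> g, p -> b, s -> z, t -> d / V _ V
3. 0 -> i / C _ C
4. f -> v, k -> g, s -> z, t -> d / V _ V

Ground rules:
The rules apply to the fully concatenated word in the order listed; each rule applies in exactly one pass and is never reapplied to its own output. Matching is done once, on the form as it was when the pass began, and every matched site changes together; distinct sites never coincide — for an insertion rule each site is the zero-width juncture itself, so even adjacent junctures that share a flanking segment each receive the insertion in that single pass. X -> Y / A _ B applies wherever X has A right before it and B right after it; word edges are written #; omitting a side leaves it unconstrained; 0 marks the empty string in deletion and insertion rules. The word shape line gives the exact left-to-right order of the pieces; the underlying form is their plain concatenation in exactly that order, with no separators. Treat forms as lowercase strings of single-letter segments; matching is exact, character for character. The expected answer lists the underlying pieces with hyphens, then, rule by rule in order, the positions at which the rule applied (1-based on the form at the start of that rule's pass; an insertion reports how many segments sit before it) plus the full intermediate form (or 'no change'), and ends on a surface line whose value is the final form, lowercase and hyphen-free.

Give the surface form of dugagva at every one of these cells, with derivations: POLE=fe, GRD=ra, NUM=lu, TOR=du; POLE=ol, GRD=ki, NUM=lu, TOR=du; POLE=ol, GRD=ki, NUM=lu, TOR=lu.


cell POLE=fe, GRD=ra, NUM=lu, TOR=du:
underlying: ek-dugagva-a-u-r
1. b -> p, d -> t, g -> k, v -> f, z -> s / _ #: no change
2. f -> v, k -> g, p -> b, s -> z, t -> d / V _ V: no change
3. 0 -> i / C _ C: inserts after position(s) 2, 7: ekidugagivaaur
4. f -> v, k -> g, s -> z, t -> d / V _ V: fires at position(s) 2: egidugagivaaur
surface: egidugagivaaur

cell POLE=ol, GRD=ki, NUM=lu, TOR=du:
underlying: n-dugagva-a-ro-r
1. b -> p, d -> t, g -> k, v -> f, z -> s / _ #: no change
2. f -> v, k -> g, p -> b, s -> z, t -> d / V _ V: no change
3. 0 -> i / C _ C: inserts after position(s) 1, 6: nidugagivaaror
4. f -> v, k -> g, s -> z, t -> d / V _ V: no change
surface: nidugagivaaror

cell POLE=ol, GRD=ki, NUM=lu, TOR=lu:
underlying: n-dugagva-a-ro-laz
1. b -> p, d -> t, g -> k, v -> f, z -> s / _ #: fires at position(s) 14: ndugagvaarolas
2. f -> v, k -> g, p -> b, s -> z, t -> d / V _ V: no change
3. 0 -> i / C _ C: inserts after position(s) 1, 6: nidugagivaarolas
4. f -> v, k -> g, s -> z, t -> d / V _ V: no change
surface: nidugagivaarolas


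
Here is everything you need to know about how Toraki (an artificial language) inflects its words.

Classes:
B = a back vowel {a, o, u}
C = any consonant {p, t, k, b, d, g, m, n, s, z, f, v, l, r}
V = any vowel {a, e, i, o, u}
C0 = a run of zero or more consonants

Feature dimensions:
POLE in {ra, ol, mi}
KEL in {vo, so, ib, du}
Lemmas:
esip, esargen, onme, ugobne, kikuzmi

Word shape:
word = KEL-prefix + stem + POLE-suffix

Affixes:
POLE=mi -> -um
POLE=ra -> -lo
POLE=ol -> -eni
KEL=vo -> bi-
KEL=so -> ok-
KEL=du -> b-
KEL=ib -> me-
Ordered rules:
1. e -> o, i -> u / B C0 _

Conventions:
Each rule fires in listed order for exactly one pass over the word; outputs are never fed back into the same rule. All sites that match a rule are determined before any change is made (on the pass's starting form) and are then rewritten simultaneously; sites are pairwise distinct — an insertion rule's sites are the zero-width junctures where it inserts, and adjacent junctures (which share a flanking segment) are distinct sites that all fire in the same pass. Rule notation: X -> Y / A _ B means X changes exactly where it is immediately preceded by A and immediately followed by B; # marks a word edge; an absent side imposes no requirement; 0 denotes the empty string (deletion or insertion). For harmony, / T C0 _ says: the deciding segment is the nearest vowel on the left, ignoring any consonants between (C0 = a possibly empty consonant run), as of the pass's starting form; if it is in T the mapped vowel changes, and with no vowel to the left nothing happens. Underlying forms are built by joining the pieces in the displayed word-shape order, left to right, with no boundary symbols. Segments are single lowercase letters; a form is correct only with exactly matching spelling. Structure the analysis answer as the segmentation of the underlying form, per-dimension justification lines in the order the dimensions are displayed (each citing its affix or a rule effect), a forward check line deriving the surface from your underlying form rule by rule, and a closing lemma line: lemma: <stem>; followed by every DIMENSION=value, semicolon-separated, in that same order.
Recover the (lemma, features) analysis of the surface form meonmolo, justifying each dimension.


underlying: me-onme-lo
POLE=ra - signalled by the affix -lo
KEL=ib - signalled by the affix me-
check: meonmelo -> meonmolo
lemma: onme; POLE=ra; KEL=ib


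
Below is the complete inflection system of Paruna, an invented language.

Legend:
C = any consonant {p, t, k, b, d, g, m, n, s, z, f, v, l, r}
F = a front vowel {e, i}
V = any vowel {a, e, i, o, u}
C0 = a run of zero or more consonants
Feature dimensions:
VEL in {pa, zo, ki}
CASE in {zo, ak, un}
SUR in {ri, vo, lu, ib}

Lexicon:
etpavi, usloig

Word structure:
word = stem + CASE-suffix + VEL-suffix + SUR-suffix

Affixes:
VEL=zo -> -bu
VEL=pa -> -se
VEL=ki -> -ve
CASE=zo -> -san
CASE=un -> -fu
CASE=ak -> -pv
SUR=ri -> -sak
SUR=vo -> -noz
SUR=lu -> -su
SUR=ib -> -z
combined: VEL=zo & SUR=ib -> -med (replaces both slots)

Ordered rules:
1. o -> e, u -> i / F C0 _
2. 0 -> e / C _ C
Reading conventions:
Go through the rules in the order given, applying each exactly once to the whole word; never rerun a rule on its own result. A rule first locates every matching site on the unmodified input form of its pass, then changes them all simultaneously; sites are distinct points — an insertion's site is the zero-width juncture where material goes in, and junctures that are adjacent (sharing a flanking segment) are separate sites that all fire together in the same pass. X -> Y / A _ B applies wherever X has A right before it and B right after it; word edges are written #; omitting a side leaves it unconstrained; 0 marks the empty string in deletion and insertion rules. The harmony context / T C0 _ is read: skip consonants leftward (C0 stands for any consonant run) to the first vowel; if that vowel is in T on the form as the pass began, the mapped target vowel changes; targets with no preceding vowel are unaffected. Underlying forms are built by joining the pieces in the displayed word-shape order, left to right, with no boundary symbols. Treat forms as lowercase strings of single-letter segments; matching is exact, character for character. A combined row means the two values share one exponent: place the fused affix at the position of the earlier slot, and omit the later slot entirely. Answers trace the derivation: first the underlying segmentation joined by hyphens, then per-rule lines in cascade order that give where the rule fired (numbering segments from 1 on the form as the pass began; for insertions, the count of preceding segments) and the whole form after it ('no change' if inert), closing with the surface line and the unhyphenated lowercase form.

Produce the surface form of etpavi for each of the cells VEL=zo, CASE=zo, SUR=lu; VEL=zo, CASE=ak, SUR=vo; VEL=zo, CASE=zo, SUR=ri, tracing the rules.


cell VEL=zo, CASE=zo, SUR=lu:
underlying: etpavi-san-bu-su
1. o -> e, u -> i / F C0 _: no change
2. 0 -> e / C _ C: inserts after position(s) 2, 9: etepavisanebusu
surface: etepavisanebusu

cell VEL=zo, CASE=ak, SUR=vo:
underlying: etpavi-pv-bu-noz
1. o -> e, u -> i / F C0 _: fires at position(s) 10: etpavipvbinoz
2. 0 -> e / C _ C: inserts after position(s) 2, 7, 8: etepavipevebinoz
surface: etepavipevebinoz

cell VEL=zo, CASE=zo, SUR=ri:
underlying: etpavi-san-bu-sak
1. o -> e, u -> i / F C0 _: no change
2. 0 -> e / C _ C: inserts after position(s) 2, 9: etepavisanebusak
surface: etepavisanebusak


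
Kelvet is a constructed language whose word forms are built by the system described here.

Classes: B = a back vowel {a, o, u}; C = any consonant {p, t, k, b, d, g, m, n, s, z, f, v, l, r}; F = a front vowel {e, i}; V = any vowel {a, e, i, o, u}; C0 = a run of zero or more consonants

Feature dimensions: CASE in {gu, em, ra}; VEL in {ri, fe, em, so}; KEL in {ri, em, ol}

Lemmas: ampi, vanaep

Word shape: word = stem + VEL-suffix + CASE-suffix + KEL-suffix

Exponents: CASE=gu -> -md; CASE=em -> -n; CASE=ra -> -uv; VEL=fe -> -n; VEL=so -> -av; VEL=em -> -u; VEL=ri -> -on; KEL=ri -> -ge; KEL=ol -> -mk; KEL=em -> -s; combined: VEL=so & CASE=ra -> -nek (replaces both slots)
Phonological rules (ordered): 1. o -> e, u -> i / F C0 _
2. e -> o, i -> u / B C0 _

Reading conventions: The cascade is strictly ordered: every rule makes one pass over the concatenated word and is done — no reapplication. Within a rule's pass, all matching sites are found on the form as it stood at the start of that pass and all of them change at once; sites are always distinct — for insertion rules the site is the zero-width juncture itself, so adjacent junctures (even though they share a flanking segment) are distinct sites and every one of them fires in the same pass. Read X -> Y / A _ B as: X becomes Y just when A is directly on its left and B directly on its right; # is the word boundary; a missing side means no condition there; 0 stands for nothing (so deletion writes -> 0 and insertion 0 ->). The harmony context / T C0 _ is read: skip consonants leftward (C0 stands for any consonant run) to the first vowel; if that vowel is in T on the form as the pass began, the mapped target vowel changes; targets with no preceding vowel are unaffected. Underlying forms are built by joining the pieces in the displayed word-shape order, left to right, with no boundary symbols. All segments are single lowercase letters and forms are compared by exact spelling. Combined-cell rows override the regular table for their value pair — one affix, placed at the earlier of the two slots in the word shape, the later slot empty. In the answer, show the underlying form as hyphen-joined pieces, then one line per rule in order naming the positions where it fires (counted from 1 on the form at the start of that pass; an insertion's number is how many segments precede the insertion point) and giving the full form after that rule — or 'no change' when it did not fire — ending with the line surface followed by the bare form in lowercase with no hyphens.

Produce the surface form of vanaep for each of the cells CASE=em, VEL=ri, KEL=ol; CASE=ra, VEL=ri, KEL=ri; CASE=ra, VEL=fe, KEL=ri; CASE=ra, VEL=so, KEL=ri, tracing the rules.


cell CASE=em, VEL=ri, KEL=ol:
underlying: vanaep-on-n-mk
1. o -> e, u -> i / F C0 _: fires at position(s) 7: vanaepennmk
2. e -> o, i -> u / B C0 _: fires at position(s) 5: vanaopennmk
surface: vanaopennmk

cell CASE=ra, VEL=ri, KEL=ri:
underlying: vanaep-on-uv-ge
1. o -> e, u -> i / F C0 _: fires at position(s) 7: vanaepenuvge
2. e -> o, i -> u / B C0 _: fires at position(s) 5, 12: vanaopenuvgo
surface: vanaopenuvgo

cell CASE=ra, VEL=fe, KEL=ri:
underlying: vanaep-n-uv-ge
1. o -> e, u -> i / F C0 _: fires at position(s) 8: vanaepnivge
2. e -> o, i -> u / B C0 _: fires at position(s) 5: vanaopnivge
surface: vanaopnivge

cell CASE=ra, VEL=so, KEL=ri:
underlying: vanaep-nek-ge
1. o -> e, u -> i / F C0 _: no change
2. e -> o, i -> u / B C0 _: fires at position(s) 5: vanaopnekge
surface: vanaopnekge


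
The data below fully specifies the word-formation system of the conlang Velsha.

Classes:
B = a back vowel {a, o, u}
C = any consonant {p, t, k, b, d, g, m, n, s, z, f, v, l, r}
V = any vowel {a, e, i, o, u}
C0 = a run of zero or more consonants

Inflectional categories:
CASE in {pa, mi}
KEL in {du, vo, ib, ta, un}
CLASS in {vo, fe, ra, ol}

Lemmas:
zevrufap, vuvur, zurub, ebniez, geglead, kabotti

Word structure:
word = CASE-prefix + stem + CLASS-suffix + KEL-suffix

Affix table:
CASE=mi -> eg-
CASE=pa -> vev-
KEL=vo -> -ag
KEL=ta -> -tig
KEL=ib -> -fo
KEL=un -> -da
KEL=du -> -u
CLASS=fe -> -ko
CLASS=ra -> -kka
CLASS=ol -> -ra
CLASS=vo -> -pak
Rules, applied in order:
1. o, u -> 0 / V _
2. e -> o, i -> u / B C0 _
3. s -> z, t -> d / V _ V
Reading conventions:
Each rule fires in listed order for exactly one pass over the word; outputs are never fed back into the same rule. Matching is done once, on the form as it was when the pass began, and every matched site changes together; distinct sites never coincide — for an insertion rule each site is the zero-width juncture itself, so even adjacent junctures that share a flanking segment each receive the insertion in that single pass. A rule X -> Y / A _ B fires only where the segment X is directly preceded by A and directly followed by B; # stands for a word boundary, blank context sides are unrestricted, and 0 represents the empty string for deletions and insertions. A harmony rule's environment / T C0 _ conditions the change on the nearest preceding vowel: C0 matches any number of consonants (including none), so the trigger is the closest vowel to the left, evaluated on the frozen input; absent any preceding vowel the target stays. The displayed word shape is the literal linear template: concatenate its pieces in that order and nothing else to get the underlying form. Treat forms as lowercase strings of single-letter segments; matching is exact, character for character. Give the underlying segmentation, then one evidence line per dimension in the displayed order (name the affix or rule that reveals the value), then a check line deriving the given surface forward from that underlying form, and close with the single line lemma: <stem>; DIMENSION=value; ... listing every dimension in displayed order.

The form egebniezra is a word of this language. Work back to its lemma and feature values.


underlying: eg-ebniez-ra-u
CASE=mi - signalled by the affix eg-
KEL=du - signalled by the affix -u
CLASS=ol - signalled by the affix -ra
check: egebniezrau -> egebniezra -> egebniezra -> egebniezra
lemma: ebniez; CASE=mi; KEL=du; CLASS=ol


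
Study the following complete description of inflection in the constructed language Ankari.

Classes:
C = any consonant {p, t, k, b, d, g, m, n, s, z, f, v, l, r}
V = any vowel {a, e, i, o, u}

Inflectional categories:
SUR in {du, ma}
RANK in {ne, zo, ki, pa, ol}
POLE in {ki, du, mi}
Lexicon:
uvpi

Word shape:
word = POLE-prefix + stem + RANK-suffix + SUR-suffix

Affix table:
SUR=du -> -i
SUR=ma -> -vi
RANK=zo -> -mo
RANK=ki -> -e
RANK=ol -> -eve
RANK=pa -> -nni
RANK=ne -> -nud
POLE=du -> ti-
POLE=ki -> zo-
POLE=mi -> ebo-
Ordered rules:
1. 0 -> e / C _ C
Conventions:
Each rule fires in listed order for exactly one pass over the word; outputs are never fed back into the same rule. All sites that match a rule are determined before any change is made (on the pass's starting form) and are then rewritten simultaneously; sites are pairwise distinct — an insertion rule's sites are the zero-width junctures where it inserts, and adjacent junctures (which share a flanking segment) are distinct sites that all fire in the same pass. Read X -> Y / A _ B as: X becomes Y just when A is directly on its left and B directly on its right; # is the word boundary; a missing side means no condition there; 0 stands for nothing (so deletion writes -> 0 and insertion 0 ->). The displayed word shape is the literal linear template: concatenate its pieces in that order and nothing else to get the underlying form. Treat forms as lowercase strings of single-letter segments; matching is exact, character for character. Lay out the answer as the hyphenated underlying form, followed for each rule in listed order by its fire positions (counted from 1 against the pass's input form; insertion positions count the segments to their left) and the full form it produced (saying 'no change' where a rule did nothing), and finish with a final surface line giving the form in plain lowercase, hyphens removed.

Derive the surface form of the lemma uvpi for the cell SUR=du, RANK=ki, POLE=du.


underlying: ti-uvpi-e-i
1. 0 -> e / C _ C: inserts after position(s) 4: tiuvepiei
surface: tiuvepiei


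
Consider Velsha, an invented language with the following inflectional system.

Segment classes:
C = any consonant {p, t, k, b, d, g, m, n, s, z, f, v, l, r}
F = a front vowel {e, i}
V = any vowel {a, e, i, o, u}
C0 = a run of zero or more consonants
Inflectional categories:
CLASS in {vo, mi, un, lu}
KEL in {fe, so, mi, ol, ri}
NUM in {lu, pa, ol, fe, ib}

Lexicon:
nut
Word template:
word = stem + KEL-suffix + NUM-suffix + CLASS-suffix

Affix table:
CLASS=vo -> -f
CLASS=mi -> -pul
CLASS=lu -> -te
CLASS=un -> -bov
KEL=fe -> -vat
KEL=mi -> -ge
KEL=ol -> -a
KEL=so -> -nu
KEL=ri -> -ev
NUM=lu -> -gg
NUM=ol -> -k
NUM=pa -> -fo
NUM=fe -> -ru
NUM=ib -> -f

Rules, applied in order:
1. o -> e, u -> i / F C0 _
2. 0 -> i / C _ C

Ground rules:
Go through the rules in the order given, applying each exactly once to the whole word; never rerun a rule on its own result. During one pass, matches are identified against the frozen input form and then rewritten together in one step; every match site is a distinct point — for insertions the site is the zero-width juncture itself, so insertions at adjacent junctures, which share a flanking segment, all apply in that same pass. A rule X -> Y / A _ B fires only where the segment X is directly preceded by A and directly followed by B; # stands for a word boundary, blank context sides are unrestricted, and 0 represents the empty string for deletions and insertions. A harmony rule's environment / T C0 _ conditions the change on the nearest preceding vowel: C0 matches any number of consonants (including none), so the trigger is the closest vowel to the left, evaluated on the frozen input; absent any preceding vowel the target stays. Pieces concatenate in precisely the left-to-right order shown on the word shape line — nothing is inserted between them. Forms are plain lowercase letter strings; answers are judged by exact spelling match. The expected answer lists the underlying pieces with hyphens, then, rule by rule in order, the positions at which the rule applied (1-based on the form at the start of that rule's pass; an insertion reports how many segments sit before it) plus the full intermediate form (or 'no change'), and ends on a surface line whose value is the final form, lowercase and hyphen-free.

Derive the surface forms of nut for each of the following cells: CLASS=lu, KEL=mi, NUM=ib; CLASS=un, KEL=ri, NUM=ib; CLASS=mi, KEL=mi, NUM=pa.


cell CLASS=lu, KEL=mi, NUM=ib:
underlying: nut-ge-f-te
1. o -> e, u -> i / F C0 _: no change
2. 0 -> i / C _ C: inserts after position(s) 3, 6: nutigefite
surface: nutigefite

cell CLASS=un, KEL=ri, NUM=ib:
underlying: nut-ev-f-bov
1. o -> e, u -> i / F C0 _: fires at position(s) 8: nutevfbev
2. 0 -> i / C _ C: inserts after position(s) 5, 6: nutevifibev
surface: nutevifibev

cell CLASS=mi, KEL=mi, NUM=pa:
underlying: nut-ge-fo-pul
1. o -> e, u -> i / F C0 _: fires at position(s) 7: nutgefepul
2. 0 -> i / C _ C: inserts after position(s) 3: nutigefepul
surface: nutigefepul


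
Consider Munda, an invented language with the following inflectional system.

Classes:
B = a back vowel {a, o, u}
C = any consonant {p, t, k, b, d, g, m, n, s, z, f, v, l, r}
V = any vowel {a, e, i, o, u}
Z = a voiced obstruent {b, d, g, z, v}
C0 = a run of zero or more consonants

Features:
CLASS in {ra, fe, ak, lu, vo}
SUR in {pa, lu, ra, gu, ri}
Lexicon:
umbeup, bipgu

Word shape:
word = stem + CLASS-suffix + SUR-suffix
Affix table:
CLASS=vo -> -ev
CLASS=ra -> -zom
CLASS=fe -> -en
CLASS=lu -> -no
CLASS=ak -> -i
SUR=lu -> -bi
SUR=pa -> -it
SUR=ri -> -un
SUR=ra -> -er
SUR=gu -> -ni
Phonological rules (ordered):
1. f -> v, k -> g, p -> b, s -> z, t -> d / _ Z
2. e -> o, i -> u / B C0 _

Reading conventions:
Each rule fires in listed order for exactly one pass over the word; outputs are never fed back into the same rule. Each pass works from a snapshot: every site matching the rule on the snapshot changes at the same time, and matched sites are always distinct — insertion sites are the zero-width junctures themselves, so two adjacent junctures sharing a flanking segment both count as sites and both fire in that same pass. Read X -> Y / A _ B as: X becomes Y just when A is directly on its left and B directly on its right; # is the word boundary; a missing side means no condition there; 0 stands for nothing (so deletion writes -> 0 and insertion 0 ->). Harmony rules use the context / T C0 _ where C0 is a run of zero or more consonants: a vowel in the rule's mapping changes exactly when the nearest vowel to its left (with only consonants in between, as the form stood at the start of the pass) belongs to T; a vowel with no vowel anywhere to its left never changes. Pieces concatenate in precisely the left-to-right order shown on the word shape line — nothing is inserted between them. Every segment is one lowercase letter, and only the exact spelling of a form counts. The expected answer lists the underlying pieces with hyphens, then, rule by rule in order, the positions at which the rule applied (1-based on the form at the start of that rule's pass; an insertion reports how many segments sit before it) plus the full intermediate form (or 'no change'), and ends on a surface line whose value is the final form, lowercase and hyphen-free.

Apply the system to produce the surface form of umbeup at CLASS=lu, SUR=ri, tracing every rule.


underlying: umbeup-no-un
1. f -> v, k -> g, p -> b, s -> z, t -> d / _ Z: no change
2. e -> o, i -> u / B C0 _: fires at position(s) 4: umboupnoun
surface: umboupnoun
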